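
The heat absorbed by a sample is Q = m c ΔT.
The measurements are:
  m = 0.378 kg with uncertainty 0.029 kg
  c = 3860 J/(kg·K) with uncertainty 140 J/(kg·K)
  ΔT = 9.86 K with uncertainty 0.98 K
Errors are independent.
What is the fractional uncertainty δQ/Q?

0.131

Q is a product of powers, so relative uncertainties combine in quadrature:
  (1·δm/m)² = (1×0.0767)² = 0.00589;  (1·δc/c)² = (1×0.0363)² = 0.00132;  (1·δΔT/ΔT)² = (1×0.0994)² = 0.00988
δQ/Q = √(0.0171) = 0.131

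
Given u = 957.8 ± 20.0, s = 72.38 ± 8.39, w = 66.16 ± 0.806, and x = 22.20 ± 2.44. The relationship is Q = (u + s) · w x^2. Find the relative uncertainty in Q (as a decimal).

Let h = u + s = 1030. δh = √(δu² + δs²) = √(400 + 70.4) = 21.7, so δh/h = 0.0211.
Q is then a monomial in h, w, x:
δQ/Q = √((δh/h)² + (1·δw/w)² + (2·δx/x)²) = √(0.000443 + 0.000148 + 0.0483) = 0.221

0.221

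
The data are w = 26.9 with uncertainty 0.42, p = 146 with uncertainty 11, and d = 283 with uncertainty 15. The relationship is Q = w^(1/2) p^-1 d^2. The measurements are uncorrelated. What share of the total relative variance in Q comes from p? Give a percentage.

33.4%

(δQ/Q)² = (½·δw/w)² + (-1·δp/p)² + (2·δd/d)²
  w term: (0.5×0.0156)² = 6.09e-05
  p term: (-1×0.0753)² = 0.00568
  d term: (2×0.0530)² = 0.0112
Total = 0.0170. Share from p = 0.00568/0.0170 = 0.334.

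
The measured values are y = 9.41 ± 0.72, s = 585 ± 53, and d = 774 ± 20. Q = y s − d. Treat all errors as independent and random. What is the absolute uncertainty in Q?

653

Let p = y·s = 5500. δp/p = √((1·δy/y)² + (1·δs/s)²) = √(0.00585 + 0.00821) = 0.119, so δp = 653.
Q = p − d: δQ = √(δp² + δd²) = √(4.26e+05 + 400) = 653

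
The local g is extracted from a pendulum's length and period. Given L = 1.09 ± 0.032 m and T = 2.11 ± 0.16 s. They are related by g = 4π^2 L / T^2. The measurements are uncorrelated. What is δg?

1.49 m/s^2

g is a product of powers, so relative uncertainties combine in quadrature:
  (1·δL/L)² = (1×0.0294)² = 0.000862;  (-2·δT/T)² = (-2×0.0758)² = 0.0230
δg/g = √(0.0239) = 0.154
g = 9.67 m/s^2, so δg = 0.154 × 9.67 = 1.49 m/s^2.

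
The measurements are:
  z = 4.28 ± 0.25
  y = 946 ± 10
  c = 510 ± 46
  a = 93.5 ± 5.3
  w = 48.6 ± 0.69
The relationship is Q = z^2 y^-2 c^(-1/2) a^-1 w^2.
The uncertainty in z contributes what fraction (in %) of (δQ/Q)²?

(δQ/Q)² = (2·δz/z)² + (-2·δy/y)² + (−½·δc/c)² + (-1·δa/a)² + (2·δw/w)²
  z term: (2×0.0584)² = 0.0136
  y term: (-2×0.0106)² = 0.000447
  c term: (-0.5×0.0902)² = 0.00203
  a term: (-1×0.0567)² = 0.00321
  w term: (2×0.0142)² = 0.000806
Total = 0.0201. Share from z = 0.0136/0.0201 = 0.677.

67.7%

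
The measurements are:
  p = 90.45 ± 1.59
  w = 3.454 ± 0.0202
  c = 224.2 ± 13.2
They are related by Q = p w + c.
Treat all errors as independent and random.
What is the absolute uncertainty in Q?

14.4

Let h = p·w = 312.4. δh/h = √((1·δp/p)² + (1·δw/w)²) = √(0.000309 + 3.42e-05) = 0.0185, so δh = 5.79.
Q = h + c: δQ = √(δh² + δc²) = √(33.5 + 174) = 14.4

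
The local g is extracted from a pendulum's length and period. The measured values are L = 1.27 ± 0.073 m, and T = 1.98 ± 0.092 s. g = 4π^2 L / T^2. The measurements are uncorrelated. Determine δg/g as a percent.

Relative error in a monomial: (δg/g)² = Σ (nᵢ · δxᵢ/xᵢ)².
  (1·δL/L)² = (1×0.0575)² = 0.00330;  (-2·δT/T)² = (-2×0.0465)² = 0.00864
δg/g = √(0.0119) = 0.109

10.9%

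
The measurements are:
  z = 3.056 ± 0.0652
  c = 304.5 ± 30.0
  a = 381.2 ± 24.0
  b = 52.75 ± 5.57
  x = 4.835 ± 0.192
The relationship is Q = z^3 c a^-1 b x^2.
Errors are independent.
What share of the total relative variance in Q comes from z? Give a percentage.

11.6%

(δQ/Q)² = (3·δz/z)² + (1·δc/c)² + (-1·δa/a)² + (1·δb/b)² + (2·δx/x)²
  z term: (3×0.0213)² = 0.00410
  c term: (1×0.0985)² = 0.00971
  a term: (-1×0.0630)² = 0.00396
  b term: (1×0.106)² = 0.0111
  x term: (2×0.0397)² = 0.00631
Total = 0.0352. Share from z = 0.00410/0.0352 = 0.116.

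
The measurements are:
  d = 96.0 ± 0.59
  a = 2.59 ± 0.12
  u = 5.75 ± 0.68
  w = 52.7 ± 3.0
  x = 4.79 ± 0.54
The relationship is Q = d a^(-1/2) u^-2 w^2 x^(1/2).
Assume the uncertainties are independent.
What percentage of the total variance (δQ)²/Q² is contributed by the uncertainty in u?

77.0%

(δQ/Q)² = (1·δd/d)² + (−½·δa/a)² + (-2·δu/u)² + (2·δw/w)² + (½·δx/x)²
  d term: (1×0.00615)² = 3.78e-05
  a term: (-0.5×0.0463)² = 0.000537
  u term: (-2×0.118)² = 0.0559
  w term: (2×0.0569)² = 0.0130
  x term: (0.5×0.113)² = 0.00318
Total = 0.0727. Share from u = 0.0559/0.0727 = 0.770.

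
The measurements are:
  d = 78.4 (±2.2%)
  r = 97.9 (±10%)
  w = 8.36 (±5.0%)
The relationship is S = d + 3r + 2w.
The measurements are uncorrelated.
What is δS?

29.4

Each term contributes (cᵢ δxᵢ)² to (δS)²:
  (δd)² = 2.97;  (3·δr)² = 863;  (2·δw)² = 0.699
δS = √(866) = 29.4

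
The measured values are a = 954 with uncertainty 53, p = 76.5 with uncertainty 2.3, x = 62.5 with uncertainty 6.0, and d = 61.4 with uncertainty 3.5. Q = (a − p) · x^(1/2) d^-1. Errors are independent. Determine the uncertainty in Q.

10.8

Let u = a − p = 878. δu = √(δa² + δp²) = √(2810 + 5.29) = 53.0, so δu/u = 0.0605.
Q is then a monomial in u, x, d:
δQ/Q = √((δu/u)² + (½·δx/x)² + (-1·δd/d)²) = √(0.00365 + 0.00230 + 0.00325) = 0.0960
Q = 113, so δQ = 0.0960 × 113 = 10.8.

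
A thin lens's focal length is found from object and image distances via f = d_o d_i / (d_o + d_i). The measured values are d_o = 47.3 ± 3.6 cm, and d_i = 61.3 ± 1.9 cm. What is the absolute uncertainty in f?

1.20 cm

∂f/∂d_o = (d_i/(d_o+d_i))² = 0.319;  ∂f/∂d_i = (d_o/(d_o+d_i))² = 0.190
δf = √((∂f/∂d_o · δd_o)² + (∂f/∂d_i · δd_i)²) = √(1.32 + 0.130) = 1.20 cm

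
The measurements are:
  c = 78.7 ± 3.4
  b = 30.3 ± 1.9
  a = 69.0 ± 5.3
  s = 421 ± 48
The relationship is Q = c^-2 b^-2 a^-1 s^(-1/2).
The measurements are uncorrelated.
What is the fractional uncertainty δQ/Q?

0.180

Products/powers → add relative errors in quadrature, weighted by exponent:
  (-2·δc/c)² = (-2×0.0432)² = 0.00747;  (-2·δb/b)² = (-2×0.0627)² = 0.0157;  (-1·δa/a)² = (-1×0.0768)² = 0.00590;  (−½·δs/s)² = (-0.5×0.114)² = 0.00325
δQ/Q = √(0.0323) = 0.180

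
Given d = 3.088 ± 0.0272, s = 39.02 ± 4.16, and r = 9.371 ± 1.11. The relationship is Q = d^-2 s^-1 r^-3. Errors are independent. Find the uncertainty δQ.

Since Q is a product/quotient, work with relative uncertainties:
  (-2·δd/d)² = (-2×0.00881)² = 0.000310;  (-1·δs/s)² = (-1×0.107)² = 0.0114;  (-3·δr/r)² = (-3×0.118)² = 0.126
δQ/Q = √(0.138) = 0.371
Q = 3.266e-06, so δQ = 0.371 × 3.266e-06 = 1.21e-06.

1.21e-06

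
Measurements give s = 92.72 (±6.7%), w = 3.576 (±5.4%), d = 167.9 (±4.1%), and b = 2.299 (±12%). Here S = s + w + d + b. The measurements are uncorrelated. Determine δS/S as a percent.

3.48%

Each term contributes (cᵢ δxᵢ)² to (δS)²:
  (δs)² = 38.6;  (δw)² = 0.0373;  (δd)² = 47.4;  (δb)² = 0.0761
δS = √(86.1) = 9.28
S = 266.5, so δS/S = 9.28/266.5 = 0.0348.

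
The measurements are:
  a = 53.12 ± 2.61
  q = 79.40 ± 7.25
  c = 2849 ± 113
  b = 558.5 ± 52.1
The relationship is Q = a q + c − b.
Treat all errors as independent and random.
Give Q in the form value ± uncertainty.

Let p = a·q = 4218. δp/p = √((1·δa/a)² + (1·δq/q)²) = √(0.00241 + 0.00834) = 0.104, so δp = 437.
Q = p + c − b: δQ = √(δp² + δc² + δb²) = √(1.91e+05 + 12800 + 2710) = 455
Q = 6508.

6508 ± 455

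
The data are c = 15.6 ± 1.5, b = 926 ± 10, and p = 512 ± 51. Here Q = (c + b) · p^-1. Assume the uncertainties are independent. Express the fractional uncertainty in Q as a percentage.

10.0%

Let u = c + b = 942. δu = √(δc² + δb²) = √(2.25 + 100) = 10.1, so δu/u = 0.0107.
Q is then a monomial in u, p:
δQ/Q = √((δu/u)² + (-1·δp/p)²) = √(0.000115 + 0.00992) = 0.100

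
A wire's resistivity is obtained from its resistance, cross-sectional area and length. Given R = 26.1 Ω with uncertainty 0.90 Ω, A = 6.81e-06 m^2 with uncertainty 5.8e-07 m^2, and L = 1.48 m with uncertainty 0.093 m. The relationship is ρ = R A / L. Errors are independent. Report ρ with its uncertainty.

(1.20 ± 0.134) × 10^-4 Ω·m

ρ is a product of powers, so relative uncertainties combine in quadrature:
  (1·δR/R)² = (1×0.0345)² = 0.00119;  (1·δA/A)² = (1×0.0852)² = 0.00725;  (-1·δL/L)² = (-1×0.0628)² = 0.00395
δρ/ρ = √(0.0124) = 0.111
ρ = 0.000120 Ω·m, so δρ = 0.111 × 0.000120 = 1.34e-05 Ω·m.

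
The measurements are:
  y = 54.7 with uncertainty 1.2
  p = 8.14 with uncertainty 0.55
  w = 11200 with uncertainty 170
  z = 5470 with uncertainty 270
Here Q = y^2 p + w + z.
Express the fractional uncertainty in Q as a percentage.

Let h = y^2·p = 24400. δh/h = √((2·δy/y)² + (1·δp/p)²) = √(0.00193 + 0.00457) = 0.0806, so δh = 1960.
Q = h + w + z: δQ = √(δh² + δw² + δz²) = √(3.85e+06 + 28900 + 72900) = 1990
Q = 41000, so δQ/Q = 1990/41000 = 0.0485.

4.85%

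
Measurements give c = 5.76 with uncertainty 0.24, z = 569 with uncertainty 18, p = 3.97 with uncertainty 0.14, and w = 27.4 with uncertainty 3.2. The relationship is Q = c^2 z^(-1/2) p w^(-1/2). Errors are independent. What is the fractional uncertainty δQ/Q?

0.109

Q is a product of powers, so relative uncertainties combine in quadrature:
  (2·δc/c)² = (2×0.0417)² = 0.00694;  (−½·δz/z)² = (-0.5×0.0316)² = 0.000250;  (1·δp/p)² = (1×0.0353)² = 0.00124;  (−½·δw/w)² = (-0.5×0.117)² = 0.00341
δQ/Q = √(0.0118) = 0.109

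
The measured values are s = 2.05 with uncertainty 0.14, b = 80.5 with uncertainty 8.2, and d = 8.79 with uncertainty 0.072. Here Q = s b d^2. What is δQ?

Products/powers → add relative errors in quadrature, weighted by exponent:
  (1·δs/s)² = (1×0.0683)² = 0.00466;  (1·δb/b)² = (1×0.102)² = 0.0104;  (2·δd/d)² = (2×0.00819)² = 0.000268
δQ/Q = √(0.0153) = 0.124
Q = 12800, so δQ = 0.124 × 12800 = 1580.

1580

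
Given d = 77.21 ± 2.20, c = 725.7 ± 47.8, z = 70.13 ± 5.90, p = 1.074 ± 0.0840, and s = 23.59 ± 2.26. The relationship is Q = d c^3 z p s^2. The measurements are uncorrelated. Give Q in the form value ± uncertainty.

(1.237 ± 0.371) × 10^15

Each factor contributes (exponent × relative error)² to (δQ/Q)²:
  (1·δd/d)² = (1×0.0285)² = 0.000812;  (3·δc/c)² = (3×0.0659)² = 0.0390;  (1·δz/z)² = (1×0.0841)² = 0.00708;  (1·δp/p)² = (1×0.0782)² = 0.00612;  (2·δs/s)² = (2×0.0958)² = 0.0367
δQ/Q = √(0.0898) = 0.300
Q = 1.237e+15, so δQ = 0.300 × 1.237e+15 = 3.71e+14.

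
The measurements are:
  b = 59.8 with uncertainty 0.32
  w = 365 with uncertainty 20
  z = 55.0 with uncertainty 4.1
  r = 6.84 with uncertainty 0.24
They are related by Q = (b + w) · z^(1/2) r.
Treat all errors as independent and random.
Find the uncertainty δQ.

Let u = b + w = 425. δu = √(δb² + δw²) = √(0.102 + 400) = 20.0, so δu/u = 0.0471.
Q is then a monomial in u, z, r:
δQ/Q = √((δu/u)² + (½·δz/z)² + (1·δr/r)²) = √(0.00222 + 0.00139 + 0.00123) = 0.0696
Q = 21500, so δQ = 0.0696 × 21500 = 1500.

1500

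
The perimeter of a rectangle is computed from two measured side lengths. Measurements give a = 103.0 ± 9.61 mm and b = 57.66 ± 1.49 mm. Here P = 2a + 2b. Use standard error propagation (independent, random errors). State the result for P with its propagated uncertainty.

For a sum/difference, combine absolute errors in quadrature:
  (2·δa)² = 369;  (2·δb)² = 8.88
δP = √(378) = 19.4 mm
P = 321.3 mm.

321.3 ± 19.4 mm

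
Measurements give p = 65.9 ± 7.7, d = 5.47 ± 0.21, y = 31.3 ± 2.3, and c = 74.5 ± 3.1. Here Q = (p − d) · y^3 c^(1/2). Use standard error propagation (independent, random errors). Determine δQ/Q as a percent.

Let u = p − d = 60.4. δu = √(δp² + δd²) = √(59.3 + 0.0441) = 7.70, so δu/u = 0.127.
Q is then a monomial in u, y, c:
δQ/Q = √((δu/u)² + (3·δy/y)² + (½·δc/c)²) = √(0.0162 + 0.0486 + 0.000433) = 0.255

25.5%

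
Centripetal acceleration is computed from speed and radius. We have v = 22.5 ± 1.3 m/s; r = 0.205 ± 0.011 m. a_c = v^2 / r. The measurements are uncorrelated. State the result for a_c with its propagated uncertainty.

2470 ± 315 m/s^2

a_c is a product of powers, so relative uncertainties combine in quadrature:
  (2·δv/v)² = (2×0.0578)² = 0.0134;  (-1·δr/r)² = (-1×0.0537)² = 0.00288
δa_c/a_c = √(0.0162) = 0.127
a_c = 2470 m/s^2, so δa_c = 0.127 × 2470 = 315 m/s^2.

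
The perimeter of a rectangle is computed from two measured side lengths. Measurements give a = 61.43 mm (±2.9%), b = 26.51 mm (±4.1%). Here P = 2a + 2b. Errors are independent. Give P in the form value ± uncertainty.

175.9 ± 4.17 mm

Each term contributes (cᵢ δxᵢ)² to (δP)²:
  (2·δa)² = 12.7;  (2·δb)² = 4.73
δP = √(17.4) = 4.17 mm
P = 175.9 mm.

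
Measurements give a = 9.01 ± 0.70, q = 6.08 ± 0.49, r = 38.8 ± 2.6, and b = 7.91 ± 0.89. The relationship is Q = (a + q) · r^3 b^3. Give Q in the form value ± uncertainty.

(4.36 ± 1.73) × 10^8

Let u = a + q = 15.1. δu = √(δa² + δq²) = √(0.490 + 0.240) = 0.854, so δu/u = 0.0566.
Q is then a monomial in u, r, b:
δQ/Q = √((δu/u)² + (3·δr/r)² + (3·δb/b)²) = √(0.00321 + 0.0404 + 0.114) = 0.397
Q = 4.36e+08, so δQ = 0.397 × 4.36e+08 = 1.73e+08.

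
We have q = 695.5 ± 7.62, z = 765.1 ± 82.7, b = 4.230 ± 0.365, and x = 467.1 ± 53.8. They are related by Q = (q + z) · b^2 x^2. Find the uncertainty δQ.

1.67e+09

Let u = q + z = 1461. δu = √(δq² + δz²) = √(58.1 + 6840) = 83.1, so δu/u = 0.0569.
Q is then a monomial in u, b, x:
δQ/Q = √((δu/u)² + (2·δb/b)² + (2·δx/x)²) = √(0.00323 + 0.0298 + 0.0531) = 0.293
Q = 5.702e+09, so δQ = 0.293 × 5.702e+09 = 1.67e+09.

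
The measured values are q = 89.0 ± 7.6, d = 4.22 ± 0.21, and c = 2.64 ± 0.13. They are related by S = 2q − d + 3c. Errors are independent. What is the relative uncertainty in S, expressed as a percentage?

8.37%

Sums and differences: (δS)² = Σ (cᵢ δxᵢ)².
  (2·δq)² = 231;  (δd)² = 0.0441;  (3·δc)² = 0.152
δS = √(231) = 15.2
S = 182, so δS/S = 15.2/182 = 0.0837.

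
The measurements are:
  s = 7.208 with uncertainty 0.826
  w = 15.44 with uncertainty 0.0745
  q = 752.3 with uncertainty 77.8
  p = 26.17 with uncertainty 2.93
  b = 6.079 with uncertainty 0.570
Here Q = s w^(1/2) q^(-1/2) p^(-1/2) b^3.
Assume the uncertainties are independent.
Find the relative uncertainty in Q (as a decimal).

Relative error in a monomial: (δQ/Q)² = Σ (nᵢ · δxᵢ/xᵢ)².
  (1·δs/s)² = (1×0.115)² = 0.0131;  (½·δw/w)² = (0.5×0.00483)² = 5.82e-06;  (−½·δq/q)² = (-0.5×0.103)² = 0.00267;  (−½·δp/p)² = (-0.5×0.112)² = 0.00313;  (3·δb/b)² = (3×0.0938)² = 0.0791
δQ/Q = √(0.0981) = 0.313

0.313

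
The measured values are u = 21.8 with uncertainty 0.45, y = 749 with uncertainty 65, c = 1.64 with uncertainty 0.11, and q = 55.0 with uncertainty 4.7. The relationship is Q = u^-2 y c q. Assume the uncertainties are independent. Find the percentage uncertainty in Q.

Q is a product of powers, so relative uncertainties combine in quadrature:
  (-2·δu/u)² = (-2×0.0206)² = 0.00170;  (1·δy/y)² = (1×0.0868)² = 0.00753;  (1·δc/c)² = (1×0.0671)² = 0.00450;  (1·δq/q)² = (1×0.0855)² = 0.00730
δQ/Q = √(0.0210) = 0.145

14.5%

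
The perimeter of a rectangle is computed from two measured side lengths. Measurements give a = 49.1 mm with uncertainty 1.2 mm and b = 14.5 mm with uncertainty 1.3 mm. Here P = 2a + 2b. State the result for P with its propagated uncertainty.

For a sum/difference, combine absolute errors in quadrature:
  (2·δa)² = 5.76;  (2·δb)² = 6.76
δP = √(12.5) = 3.54 mm
P = 127 mm.

127 ± 3.54 mm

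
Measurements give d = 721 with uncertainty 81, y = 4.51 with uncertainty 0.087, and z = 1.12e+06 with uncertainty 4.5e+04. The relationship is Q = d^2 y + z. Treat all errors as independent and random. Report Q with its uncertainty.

Let p = d^2·y = 2.34e+06. δp/p = √((2·δd/d)² + (1·δy/y)²) = √(0.0505 + 0.000372) = 0.226, so δp = 5.29e+05.
Q = p + z: δQ = √(δp² + δz²) = √(2.8e+11 + 2.02e+09) = 5.31e+05
Q = 3.46e+06.

(3.46 ± 0.531) × 10^6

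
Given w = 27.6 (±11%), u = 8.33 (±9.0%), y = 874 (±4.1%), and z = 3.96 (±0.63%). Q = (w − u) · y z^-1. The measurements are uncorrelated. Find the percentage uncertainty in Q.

Let h = w − u = 19.3. δh = √(δw² + δu²) = √(9.22 + 0.562) = 3.13, so δh/h = 0.162.
Q is then a monomial in h, y, z:
δQ/Q = √((δh/h)² + (1·δy/y)² + (-1·δz/z)²) = √(0.0263 + 0.00168 + 3.97e-05) = 0.168

16.8%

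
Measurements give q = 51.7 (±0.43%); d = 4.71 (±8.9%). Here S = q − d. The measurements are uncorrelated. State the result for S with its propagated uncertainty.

47.0 ± 0.474

For a sum/difference, combine absolute errors in quadrature:
  (δq)² = 0.0494;  (δd)² = 0.176
δS = √(0.225) = 0.474
S = 47.0.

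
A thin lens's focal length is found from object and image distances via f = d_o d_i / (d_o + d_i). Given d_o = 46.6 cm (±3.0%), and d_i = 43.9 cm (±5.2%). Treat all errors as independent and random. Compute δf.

0.689 cm

∂f/∂d_o = (d_i/(d_o+d_i))² = 0.235;  ∂f/∂d_i = (d_o/(d_o+d_i))² = 0.265
δf = √((∂f/∂d_o · δd_o)² + (∂f/∂d_i · δd_i)²) = √(0.108 + 0.366) = 0.689 cm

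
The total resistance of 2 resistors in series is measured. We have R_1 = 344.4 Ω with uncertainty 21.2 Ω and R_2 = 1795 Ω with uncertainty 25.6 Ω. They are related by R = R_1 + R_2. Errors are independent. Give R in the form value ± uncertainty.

Sums and differences: (δR)² = Σ (cᵢ δxᵢ)².
  (δR_1)² = 449;  (δR_2)² = 655
δR = √(1100) = 33.2 Ω
R = 2139 Ω.

2139 ± 33.2 Ω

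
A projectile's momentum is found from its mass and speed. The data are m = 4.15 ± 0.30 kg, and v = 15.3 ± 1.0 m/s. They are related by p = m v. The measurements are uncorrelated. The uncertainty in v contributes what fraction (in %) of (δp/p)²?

(δp/p)² = (1·δm/m)² + (1·δv/v)²
  m term: (1×0.0723)² = 0.00523
  v term: (1×0.0654)² = 0.00427
Total = 0.00950. Share from v = 0.00427/0.00950 = 0.450.

45.0%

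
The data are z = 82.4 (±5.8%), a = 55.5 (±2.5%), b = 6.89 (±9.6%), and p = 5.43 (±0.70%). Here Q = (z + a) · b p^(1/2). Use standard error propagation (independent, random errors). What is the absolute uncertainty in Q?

227

Let u = z + a = 138. δu = √(δz² + δa²) = √(22.8 + 1.93) = 4.98, so δu/u = 0.0361.
Q is then a monomial in u, b, p:
δQ/Q = √((δu/u)² + (1·δb/b)² + (½·δp/p)²) = √(0.00130 + 0.00922 + 1.22e-05) = 0.103
Q = 2210, so δQ = 0.103 × 2210 = 227.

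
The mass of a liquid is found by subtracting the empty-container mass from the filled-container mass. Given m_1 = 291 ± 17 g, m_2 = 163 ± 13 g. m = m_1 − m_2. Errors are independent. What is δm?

Absolute uncertainties add in quadrature for a linear combination:
  (δm_1)² = 289;  (δm_2)² = 169
δm = √(458) = 21.4 g

21.4 g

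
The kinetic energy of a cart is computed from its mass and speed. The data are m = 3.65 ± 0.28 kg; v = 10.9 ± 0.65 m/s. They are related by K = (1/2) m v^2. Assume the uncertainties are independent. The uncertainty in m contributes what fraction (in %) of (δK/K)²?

(δK/K)² = (1·δm/m)² + (2·δv/v)²
  m term: (1×0.0767)² = 0.00588
  v term: (2×0.0596)² = 0.0142
Total = 0.0201. Share from m = 0.00588/0.0201 = 0.293.

29.3%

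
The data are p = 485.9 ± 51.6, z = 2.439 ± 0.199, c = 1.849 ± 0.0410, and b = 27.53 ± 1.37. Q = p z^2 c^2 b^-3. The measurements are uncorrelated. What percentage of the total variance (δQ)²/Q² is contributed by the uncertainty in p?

(δQ/Q)² = (1·δp/p)² + (2·δz/z)² + (2·δc/c)² + (-3·δb/b)²
  p term: (1×0.106)² = 0.0113
  z term: (2×0.0816)² = 0.0266
  c term: (2×0.0222)² = 0.00197
  b term: (-3×0.0498)² = 0.0223
Total = 0.0622. Share from p = 0.0113/0.0622 = 0.181.

18.1%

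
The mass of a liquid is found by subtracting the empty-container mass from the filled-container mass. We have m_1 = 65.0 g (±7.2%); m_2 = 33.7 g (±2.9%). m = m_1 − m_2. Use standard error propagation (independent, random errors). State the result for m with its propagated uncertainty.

31.3 ± 4.78 g

For a sum/difference, combine absolute errors in quadrature:
  (δm_1)² = 21.9;  (δm_2)² = 0.955
δm = √(22.9) = 4.78 g
m = 31.3 g.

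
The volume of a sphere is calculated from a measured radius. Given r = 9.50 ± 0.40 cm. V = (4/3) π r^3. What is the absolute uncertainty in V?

454 cm^3

V ∝ r^3, so δV/V = |3| · δr/r = 3 × 0.0421 = 0.126.
V = 3590 cm^3, so δV = 0.126 × 3590 = 454 cm^3.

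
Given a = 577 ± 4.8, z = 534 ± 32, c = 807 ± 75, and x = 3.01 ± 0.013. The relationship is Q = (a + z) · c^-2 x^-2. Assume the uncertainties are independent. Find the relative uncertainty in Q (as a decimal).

Let u = a + z = 1110. δu = √(δa² + δz²) = √(23.0 + 1020) = 32.4, so δu/u = 0.0291.
Q is then a monomial in u, c, x:
δQ/Q = √((δu/u)² + (-2·δc/c)² + (-2·δx/x)²) = √(0.000848 + 0.0345 + 7.46e-05) = 0.188

0.188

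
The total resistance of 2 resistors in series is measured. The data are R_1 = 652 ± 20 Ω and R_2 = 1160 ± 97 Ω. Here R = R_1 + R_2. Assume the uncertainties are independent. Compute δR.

R is a linear combination, so absolute uncertainties add in quadrature:
  (δR_1)² = 400;  (δR_2)² = 9410
δR = √(9810) = 99.0 Ω

99.0 Ω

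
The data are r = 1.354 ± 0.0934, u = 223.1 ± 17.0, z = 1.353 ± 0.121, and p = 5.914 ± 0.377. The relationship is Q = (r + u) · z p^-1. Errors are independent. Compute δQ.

Let w = r + u = 224.5. δw = √(δr² + δu²) = √(0.00872 + 289) = 17.0, so δw/w = 0.0757.
Q is then a monomial in w, z, p:
δQ/Q = √((δw/w)² + (1·δz/z)² + (-1·δp/p)²) = √(0.00574 + 0.00800 + 0.00406) = 0.133
Q = 51.35, so δQ = 0.133 × 51.35 = 6.85.

6.85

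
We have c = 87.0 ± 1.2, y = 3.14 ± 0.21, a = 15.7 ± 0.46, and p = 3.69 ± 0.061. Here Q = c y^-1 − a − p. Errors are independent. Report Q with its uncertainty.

Let w = c·y^-1 = 27.7. δw/w = √((1·δc/c)² + (-1·δy/y)²) = √(0.000190 + 0.00447) = 0.0683, so δw = 1.89.
Q = w − a − p: δQ = √(δw² + δa² + δp²) = √(3.58 + 0.212 + 0.00372) = 1.95
Q = 8.32.

8.32 ± 1.95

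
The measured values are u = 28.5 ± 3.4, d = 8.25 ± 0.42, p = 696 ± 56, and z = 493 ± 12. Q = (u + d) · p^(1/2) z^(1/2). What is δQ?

2200

Let w = u + d = 36.8. δw = √(δu² + δd²) = √(11.6 + 0.176) = 3.43, so δw/w = 0.0932.
Q is then a monomial in w, p, z:
δQ/Q = √((δw/w)² + (½·δp/p)² + (½·δz/z)²) = √(0.00869 + 0.00162 + 0.000148) = 0.102
Q = 21500, so δQ = 0.102 × 21500 = 2200.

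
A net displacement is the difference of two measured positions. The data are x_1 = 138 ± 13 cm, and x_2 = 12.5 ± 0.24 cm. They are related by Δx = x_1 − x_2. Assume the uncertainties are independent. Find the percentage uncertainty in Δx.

10.4%

Absolute uncertainties add in quadrature for a linear combination:
  (δx_1)² = 169;  (δx_2)² = 0.0576
δΔx = √(169) = 13.0 cm
Δx = 126 cm, so δΔx/Δx = 13.0/126 = 0.104.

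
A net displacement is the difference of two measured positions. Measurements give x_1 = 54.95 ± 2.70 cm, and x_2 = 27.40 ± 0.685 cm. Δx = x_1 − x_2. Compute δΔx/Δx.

0.101

Δx is a linear combination, so absolute uncertainties add in quadrature:
  (δx_1)² = 7.29;  (δx_2)² = 0.469
δΔx = √(7.76) = 2.79 cm
Δx = 27.55 cm, so δΔx/Δx = 2.79/27.55 = 0.101.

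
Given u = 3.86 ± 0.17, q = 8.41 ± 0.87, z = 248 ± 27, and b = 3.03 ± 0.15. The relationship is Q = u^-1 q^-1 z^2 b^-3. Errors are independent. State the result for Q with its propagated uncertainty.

Each factor contributes (exponent × relative error)² to (δQ/Q)²:
  (-1·δu/u)² = (-1×0.0440)² = 0.00194;  (-1·δq/q)² = (-1×0.103)² = 0.0107;  (2·δz/z)² = (2×0.109)² = 0.0474;  (-3·δb/b)² = (-3×0.0495)² = 0.0221
δQ/Q = √(0.0821) = 0.287
Q = 68.1, so δQ = 0.287 × 68.1 = 19.5.

68.1 ± 19.5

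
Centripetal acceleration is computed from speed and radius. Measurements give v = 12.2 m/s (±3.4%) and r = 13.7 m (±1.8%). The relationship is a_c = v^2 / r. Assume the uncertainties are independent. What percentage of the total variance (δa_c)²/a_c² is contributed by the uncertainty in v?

(δa_c/a_c)² = (2·δv/v)² + (-1·δr/r)²
  v term: (2×0.0340)² = 0.00462
  r term: (-1×0.0180)² = 0.000324
Total = 0.00495. Share from v = 0.00462/0.00495 = 0.935.

93.5%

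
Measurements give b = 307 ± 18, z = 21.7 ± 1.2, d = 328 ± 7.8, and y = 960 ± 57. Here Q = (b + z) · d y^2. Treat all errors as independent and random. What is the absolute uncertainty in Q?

1.32e+10

Let u = b + z = 329. δu = √(δb² + δz²) = √(324 + 1.44) = 18.0, so δu/u = 0.0549.
Q is then a monomial in u, d, y:
δQ/Q = √((δu/u)² + (1·δd/d)² + (2·δy/y)²) = √(0.00301 + 0.000566 + 0.0141) = 0.133
Q = 9.94e+10, so δQ = 0.133 × 9.94e+10 = 1.32e+10.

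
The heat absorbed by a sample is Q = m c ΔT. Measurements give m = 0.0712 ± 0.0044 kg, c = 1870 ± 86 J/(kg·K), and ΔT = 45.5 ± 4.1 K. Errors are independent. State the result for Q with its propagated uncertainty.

6060 ± 718 J

For a monomial Q ∝ m, c, ΔT, fractional errors add in quadrature:
  (1·δm/m)² = (1×0.0618)² = 0.00382;  (1·δc/c)² = (1×0.0460)² = 0.00212;  (1·δΔT/ΔT)² = (1×0.0901)² = 0.00812
δQ/Q = √(0.0141) = 0.119
Q = 6060 J, so δQ = 0.119 × 6060 = 718 J.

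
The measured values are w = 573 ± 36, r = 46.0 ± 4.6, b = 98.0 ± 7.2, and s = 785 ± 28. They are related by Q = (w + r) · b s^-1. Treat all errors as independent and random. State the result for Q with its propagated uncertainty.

77.3 ± 7.77

Let u = w + r = 619. δu = √(δw² + δr²) = √(1300 + 21.2) = 36.3, so δu/u = 0.0586.
Q is then a monomial in u, b, s:
δQ/Q = √((δu/u)² + (1·δb/b)² + (-1·δs/s)²) = √(0.00344 + 0.00540 + 0.00127) = 0.101
Q = 77.3, so δQ = 0.101 × 77.3 = 7.77.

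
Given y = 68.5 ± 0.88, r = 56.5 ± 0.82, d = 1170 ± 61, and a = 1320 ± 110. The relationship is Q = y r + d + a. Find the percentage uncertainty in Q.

2.30%

Let p = y·r = 3870. δp/p = √((1·δy/y)² + (1·δr/r)²) = √(0.000165 + 0.000211) = 0.0194, so δp = 75.0.
Q = p + d + a: δQ = √(δp² + δd² + δa²) = √(5630 + 3720 + 12100) = 146
Q = 6360, so δQ/Q = 146/6360 = 0.0230.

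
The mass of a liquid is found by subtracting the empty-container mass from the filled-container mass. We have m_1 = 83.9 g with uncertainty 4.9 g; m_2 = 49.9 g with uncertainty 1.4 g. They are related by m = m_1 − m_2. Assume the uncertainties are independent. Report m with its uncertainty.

For a sum/difference, combine absolute errors in quadrature:
  (δm_1)² = 24.0;  (δm_2)² = 1.96
δm = √(26.0) = 5.10 g
m = 34.0 g.

34.0 ± 5.10 g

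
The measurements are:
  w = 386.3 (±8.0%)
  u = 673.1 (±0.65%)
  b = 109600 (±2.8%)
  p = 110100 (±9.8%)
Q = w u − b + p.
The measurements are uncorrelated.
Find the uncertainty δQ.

Let h = w·u = 260000. δh/h = √((1·δw/w)² + (1·δu/u)²) = √(0.00640 + 4.23e-05) = 0.0803, so δh = 20900.
Q = h − b + p: δQ = √(δh² + δb² + δp²) = √(4.36e+08 + 9.42e+06 + 1.16e+08) = 23700

23700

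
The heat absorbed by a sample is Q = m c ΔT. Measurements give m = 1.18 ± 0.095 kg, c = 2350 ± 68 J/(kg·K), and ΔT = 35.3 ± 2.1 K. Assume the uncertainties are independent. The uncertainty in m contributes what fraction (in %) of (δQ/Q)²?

(δQ/Q)² = (1·δm/m)² + (1·δc/c)² + (1·δΔT/ΔT)²
  m term: (1×0.0805)² = 0.00648
  c term: (1×0.0289)² = 0.000837
  ΔT term: (1×0.0595)² = 0.00354
Total = 0.0109. Share from m = 0.00648/0.0109 = 0.597.

59.7%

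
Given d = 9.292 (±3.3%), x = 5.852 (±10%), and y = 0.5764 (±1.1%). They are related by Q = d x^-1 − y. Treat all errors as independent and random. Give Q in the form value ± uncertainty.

1.011 ± 0.167

Let p = d·x^-1 = 1.588. δp/p = √((1·δd/d)² + (-1·δx/x)²) = √(0.00109 + 0.0100) = 0.105, so δp = 0.167.
Q = p − y: δQ = √(δp² + δy²) = √(0.0280 + 4.02e-05) = 0.167
Q = 1.011.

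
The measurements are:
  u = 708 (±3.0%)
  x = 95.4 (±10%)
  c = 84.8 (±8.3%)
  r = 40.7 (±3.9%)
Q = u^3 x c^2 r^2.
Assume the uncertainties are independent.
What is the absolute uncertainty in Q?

For a monomial Q ∝ u^3, x, c^2, r^2, fractional errors add in quadrature:
  (3·δu/u)² = (3×0.0300)² = 0.00810;  (1·δx/x)² = (1×0.100)² = 0.0100;  (2·δc/c)² = (2×0.0830)² = 0.0276;  (2·δr/r)² = (2×0.0390)² = 0.00608
δQ/Q = √(0.0517) = 0.227
Q = 4.03e+17, so δQ = 0.227 × 4.03e+17 = 9.17e+16.

9.17e+16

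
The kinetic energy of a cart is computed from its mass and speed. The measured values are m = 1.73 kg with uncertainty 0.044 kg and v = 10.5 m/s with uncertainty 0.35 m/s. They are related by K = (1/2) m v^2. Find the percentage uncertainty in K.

Products/powers → add relative errors in quadrature, weighted by exponent:
  (1·δm/m)² = (1×0.0254)² = 0.000647;  (2·δv/v)² = (2×0.0333)² = 0.00444
δK/K = √(0.00509) = 0.0714

7.14%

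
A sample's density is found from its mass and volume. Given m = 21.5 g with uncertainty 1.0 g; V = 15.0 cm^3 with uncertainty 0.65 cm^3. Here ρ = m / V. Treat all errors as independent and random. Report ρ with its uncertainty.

1.43 ± 0.0911 g/cm^3

Since ρ is a product/quotient, work with relative uncertainties:
  (1·δm/m)² = (1×0.0465)² = 0.00216;  (-1·δV/V)² = (-1×0.0433)² = 0.00188
δρ/ρ = √(0.00404) = 0.0636
ρ = 1.43 g/cm^3, so δρ = 0.0636 × 1.43 = 0.0911 g/cm^3.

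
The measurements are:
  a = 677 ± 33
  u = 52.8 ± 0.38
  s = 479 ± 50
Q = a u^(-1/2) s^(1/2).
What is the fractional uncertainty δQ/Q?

0.0715

Products/powers → add relative errors in quadrature, weighted by exponent:
  (1·δa/a)² = (1×0.0487)² = 0.00238;  (−½·δu/u)² = (-0.5×0.00720)² = 1.29e-05;  (½·δs/s)² = (0.5×0.104)² = 0.00272
δQ/Q = √(0.00511) = 0.0715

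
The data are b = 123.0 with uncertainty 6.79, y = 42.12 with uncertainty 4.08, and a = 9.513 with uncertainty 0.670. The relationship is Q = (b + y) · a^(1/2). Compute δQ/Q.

Let u = b + y = 165.1. δu = √(δb² + δy²) = √(46.1 + 16.6) = 7.92, so δu/u = 0.0480.
Q is then a monomial in u, a:
δQ/Q = √((δu/u)² + (½·δa/a)²) = √(0.00230 + 0.00124) = 0.0595

0.0595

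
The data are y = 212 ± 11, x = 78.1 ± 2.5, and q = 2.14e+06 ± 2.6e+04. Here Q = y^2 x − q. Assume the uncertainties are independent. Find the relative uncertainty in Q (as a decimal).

0.279

Let p = y^2·x = 3.51e+06. δp/p = √((2·δy/y)² + (1·δx/x)²) = √(0.0108 + 0.00102) = 0.109, so δp = 3.81e+05.
Q = p − q: δQ = √(δp² + δq²) = √(1.45e+11 + 6.76e+08) = 3.82e+05
Q = 1.37e+06, so δQ/Q = 3.82e+05/1.37e+06 = 0.279.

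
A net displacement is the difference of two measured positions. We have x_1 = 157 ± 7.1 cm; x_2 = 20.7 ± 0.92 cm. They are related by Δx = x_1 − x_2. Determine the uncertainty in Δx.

Absolute uncertainties add in quadrature for a linear combination:
  (δx_1)² = 50.4;  (δx_2)² = 0.846
δΔx = √(51.3) = 7.16 cm

7.16 cm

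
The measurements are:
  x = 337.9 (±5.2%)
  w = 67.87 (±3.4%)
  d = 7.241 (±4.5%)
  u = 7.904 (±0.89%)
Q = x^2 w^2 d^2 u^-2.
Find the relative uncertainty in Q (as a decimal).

Products/powers → add relative errors in quadrature, weighted by exponent:
  (2·δx/x)² = (2×0.0520)² = 0.0108;  (2·δw/w)² = (2×0.0340)² = 0.00462;  (2·δd/d)² = (2×0.0450)² = 0.00810;  (-2·δu/u)² = (-2×0.00890)² = 0.000317
δQ/Q = √(0.0239) = 0.154

0.154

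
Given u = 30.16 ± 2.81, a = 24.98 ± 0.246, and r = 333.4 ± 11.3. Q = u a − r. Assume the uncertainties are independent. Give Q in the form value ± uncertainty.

420.0 ± 71.5

Let p = u·a = 753.4. δp/p = √((1·δu/u)² + (1·δa/a)²) = √(0.00868 + 9.7e-05) = 0.0937, so δp = 70.6.
Q = p − r: δQ = √(δp² + δr²) = √(4980 + 128) = 71.5
Q = 420.0.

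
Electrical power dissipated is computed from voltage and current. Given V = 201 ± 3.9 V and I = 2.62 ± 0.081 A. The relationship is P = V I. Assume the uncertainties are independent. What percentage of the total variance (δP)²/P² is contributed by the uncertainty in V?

(δP/P)² = (1·δV/V)² + (1·δI/I)²
  V term: (1×0.0194)² = 0.000376
  I term: (1×0.0309)² = 0.000956
Total = 0.00133. Share from V = 0.000376/0.00133 = 0.283.

28.3%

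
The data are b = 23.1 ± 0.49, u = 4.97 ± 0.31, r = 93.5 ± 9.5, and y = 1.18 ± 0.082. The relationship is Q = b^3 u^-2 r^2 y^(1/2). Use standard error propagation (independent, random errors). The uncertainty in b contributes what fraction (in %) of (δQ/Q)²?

6.52%

(δQ/Q)² = (3·δb/b)² + (-2·δu/u)² + (2·δr/r)² + (½·δy/y)²
  b term: (3×0.0212)² = 0.00405
  u term: (-2×0.0624)² = 0.0156
  r term: (2×0.102)² = 0.0413
  y term: (0.5×0.0695)² = 0.00121
Total = 0.0621. Share from b = 0.00405/0.0621 = 0.0652.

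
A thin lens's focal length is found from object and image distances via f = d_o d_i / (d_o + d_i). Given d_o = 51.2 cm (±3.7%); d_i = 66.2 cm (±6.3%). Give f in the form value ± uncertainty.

28.9 ± 0.996 cm

∂f/∂d_o = (d_i/(d_o+d_i))² = 0.318;  ∂f/∂d_i = (d_o/(d_o+d_i))² = 0.190
δf = √((∂f/∂d_o · δd_o)² + (∂f/∂d_i · δd_i)²) = √(0.363 + 0.629) = 0.996 cm
f = 28.9 cm.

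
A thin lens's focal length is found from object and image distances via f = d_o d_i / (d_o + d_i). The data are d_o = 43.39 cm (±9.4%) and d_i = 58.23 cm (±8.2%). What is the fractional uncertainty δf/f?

0.0642

∂f/∂d_o = (d_i/(d_o+d_i))² = 0.328;  ∂f/∂d_i = (d_o/(d_o+d_i))² = 0.182
δf = √((∂f/∂d_o · δd_o)² + (∂f/∂d_i · δd_i)²) = √(1.79 + 0.758) = 1.60 cm
f = 24.86 cm, so δf/f = 1.60/24.86 = 0.0642.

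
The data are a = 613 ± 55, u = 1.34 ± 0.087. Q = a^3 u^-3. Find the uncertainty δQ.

Each factor contributes (exponent × relative error)² to (δQ/Q)²:
  (3·δa/a)² = (3×0.0897)² = 0.0725;  (-3·δu/u)² = (-3×0.0649)² = 0.0379
δQ/Q = √(0.110) = 0.332
Q = 9.57e+07, so δQ = 0.332 × 9.57e+07 = 3.18e+07.

3.18e+07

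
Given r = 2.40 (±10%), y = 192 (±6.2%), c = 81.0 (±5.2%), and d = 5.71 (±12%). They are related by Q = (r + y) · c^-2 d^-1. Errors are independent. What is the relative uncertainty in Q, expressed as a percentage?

Let u = r + y = 194. δu = √(δr² + δy²) = √(0.0576 + 142) = 11.9, so δu/u = 0.0612.
Q is then a monomial in u, c, d:
δQ/Q = √((δu/u)² + (-2·δc/c)² + (-1·δd/d)²) = √(0.00375 + 0.0108 + 0.0144) = 0.170

17.0%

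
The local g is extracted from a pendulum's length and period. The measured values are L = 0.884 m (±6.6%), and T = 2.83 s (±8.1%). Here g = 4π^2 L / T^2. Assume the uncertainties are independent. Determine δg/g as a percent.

Products/powers → add relative errors in quadrature, weighted by exponent:
  (1·δL/L)² = (1×0.0660)² = 0.00436;  (-2·δT/T)² = (-2×0.0810)² = 0.0262
δg/g = √(0.0306) = 0.175

17.5%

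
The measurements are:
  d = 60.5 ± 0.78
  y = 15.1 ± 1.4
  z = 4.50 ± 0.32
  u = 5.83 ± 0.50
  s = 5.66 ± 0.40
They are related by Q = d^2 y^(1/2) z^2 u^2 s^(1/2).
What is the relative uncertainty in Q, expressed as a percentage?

23.2%

Products/powers → add relative errors in quadrature, weighted by exponent:
  (2·δd/d)² = (2×0.0129)² = 0.000665;  (½·δy/y)² = (0.5×0.0927)² = 0.00215;  (2·δz/z)² = (2×0.0711)² = 0.0202;  (2·δu/u)² = (2×0.0858)² = 0.0294;  (½·δs/s)² = (0.5×0.0707)² = 0.00125
δQ/Q = √(0.0537) = 0.232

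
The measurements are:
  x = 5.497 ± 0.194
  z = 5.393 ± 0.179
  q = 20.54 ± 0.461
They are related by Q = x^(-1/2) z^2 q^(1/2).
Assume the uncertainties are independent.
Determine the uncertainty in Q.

3.91

For a monomial Q ∝ x^(-1/2), z^2, q^(1/2), fractional errors add in quadrature:
  (−½·δx/x)² = (-0.5×0.0353)² = 0.000311;  (2·δz/z)² = (2×0.0332)² = 0.00441;  (½·δq/q)² = (0.5×0.0224)² = 0.000126
δQ/Q = √(0.00484) = 0.0696
Q = 56.22, so δQ = 0.0696 × 56.22 = 3.91.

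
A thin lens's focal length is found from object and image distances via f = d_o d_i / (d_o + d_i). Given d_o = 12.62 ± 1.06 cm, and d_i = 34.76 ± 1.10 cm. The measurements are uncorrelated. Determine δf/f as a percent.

6.22%

∂f/∂d_o = (d_i/(d_o+d_i))² = 0.538;  ∂f/∂d_i = (d_o/(d_o+d_i))² = 0.0709
δf = √((∂f/∂d_o · δd_o)² + (∂f/∂d_i · δd_i)²) = √(0.325 + 0.00609) = 0.576 cm
f = 9.259 cm, so δf/f = 0.576/9.259 = 0.0622.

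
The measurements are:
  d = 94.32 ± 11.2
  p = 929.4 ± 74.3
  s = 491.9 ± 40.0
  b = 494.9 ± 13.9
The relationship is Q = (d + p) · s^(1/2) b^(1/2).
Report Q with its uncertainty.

Let u = d + p = 1024. δu = √(δd² + δp²) = √(125 + 5520) = 75.1, so δu/u = 0.0734.
Q is then a monomial in u, s, b:
δQ/Q = √((δu/u)² + (½·δs/s)² + (½·δb/b)²) = √(0.00539 + 0.00165 + 0.000197) = 0.0851
Q = 505100, so δQ = 0.0851 × 505100 = 43000.

505100 ± 43000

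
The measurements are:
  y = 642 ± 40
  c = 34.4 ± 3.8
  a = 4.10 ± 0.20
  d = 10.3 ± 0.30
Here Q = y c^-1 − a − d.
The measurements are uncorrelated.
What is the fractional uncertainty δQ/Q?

0.562

Let p = y·c^-1 = 18.7. δp/p = √((1·δy/y)² + (-1·δc/c)²) = √(0.00388 + 0.0122) = 0.127, so δp = 2.37.
Q = p − a − d: δQ = √(δp² + δa² + δd²) = √(5.60 + 0.0400 + 0.0900) = 2.39
Q = 4.26, so δQ/Q = 2.39/4.26 = 0.562.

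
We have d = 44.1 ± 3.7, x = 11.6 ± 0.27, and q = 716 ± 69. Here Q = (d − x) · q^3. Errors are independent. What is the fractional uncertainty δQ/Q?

Let u = d − x = 32.5. δu = √(δd² + δx²) = √(13.7 + 0.0729) = 3.71, so δu/u = 0.114.
Q is then a monomial in u, q:
δQ/Q = √((δu/u)² + (3·δq/q)²) = √(0.0130 + 0.0836) = 0.311

0.311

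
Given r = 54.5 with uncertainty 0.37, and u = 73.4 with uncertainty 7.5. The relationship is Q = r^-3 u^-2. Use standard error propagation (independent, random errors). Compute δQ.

2.35e-10

Products/powers → add relative errors in quadrature, weighted by exponent:
  (-3·δr/r)² = (-3×0.00679)² = 0.000415;  (-2·δu/u)² = (-2×0.102)² = 0.0418
δQ/Q = √(0.0422) = 0.205
Q = 1.15e-09, so δQ = 0.205 × 1.15e-09 = 2.35e-10.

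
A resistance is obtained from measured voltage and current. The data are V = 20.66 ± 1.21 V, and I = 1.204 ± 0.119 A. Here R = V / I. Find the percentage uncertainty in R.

11.5%

For a monomial R ∝ V, I^-1, fractional errors add in quadrature:
  (1·δV/V)² = (1×0.0586)² = 0.00343;  (-1·δI/I)² = (-1×0.0988)² = 0.00977
δR/R = √(0.0132) = 0.115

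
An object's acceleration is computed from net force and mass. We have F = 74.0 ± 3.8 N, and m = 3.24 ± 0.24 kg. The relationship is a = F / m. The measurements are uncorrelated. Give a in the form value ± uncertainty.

Products/powers → add relative errors in quadrature, weighted by exponent:
  (1·δF/F)² = (1×0.0514)² = 0.00264;  (-1·δm/m)² = (-1×0.0741)² = 0.00549
δa/a = √(0.00812) = 0.0901
a = 22.8 m/s^2, so δa = 0.0901 × 22.8 = 2.06 m/s^2.

22.8 ± 2.06 m/s^2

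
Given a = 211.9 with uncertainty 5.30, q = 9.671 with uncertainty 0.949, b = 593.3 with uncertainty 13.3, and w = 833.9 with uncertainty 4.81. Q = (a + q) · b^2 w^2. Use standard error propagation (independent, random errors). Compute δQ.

Let u = a + q = 221.6. δu = √(δa² + δq²) = √(28.1 + 0.901) = 5.38, so δu/u = 0.0243.
Q is then a monomial in u, b, w:
δQ/Q = √((δu/u)² + (2·δb/b)² + (2·δw/w)²) = √(0.000591 + 0.00201 + 0.000133) = 0.0523
Q = 5.424e+13, so δQ = 0.0523 × 5.424e+13 = 2.84e+12.

2.84e+12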